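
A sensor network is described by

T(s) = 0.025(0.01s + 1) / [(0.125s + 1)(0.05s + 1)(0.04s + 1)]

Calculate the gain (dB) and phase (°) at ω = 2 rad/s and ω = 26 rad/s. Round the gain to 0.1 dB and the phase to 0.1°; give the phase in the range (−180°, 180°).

ω = 2: -32.4 dB, -23.2°; ω = 26: -49.9 dB, -156.9°

At ω = 2 rad/s:
zero (1 + j2·0.01) = 1 + j0.02 → |·| ≈ 1.0002, ∠ ≈ 1.15°
pole (1 + j2·0.125) = 1 + j0.25 → |·| ≈ 1.0308, ∠ ≈ 14.04°
pole (1 + j2·0.05) = 1 + j0.1 → |·| ≈ 1.005, ∠ ≈ 5.71°
pole (1 + j2·0.04) = 1 + j0.08 → |·| ≈ 1.0032, ∠ ≈ 4.57°
|T| = 0.025 · 1.0002 / (1.0308 · 1.005 · 1.0032) ≈ 0.02406
Gain = 20 log₁₀(0.02406) ≈ -32.37 dB
∠T = (1.15°) − (14.04° + 5.71° + 4.57°) = -23.17°

At ω = 26 rad/s:
zero (1 + j26·0.01) = 1 + j0.26 → |·| ≈ 1.0332, ∠ ≈ 14.57°
pole (1 + j26·0.125) = 1 + j3.25 → |·| ≈ 3.4004, ∠ ≈ 72.90°
pole (1 + j26·0.05) = 1 + j1.3 → |·| ≈ 1.6401, ∠ ≈ 52.43°
pole (1 + j26·0.04) = 1 + j1.04 → |·| ≈ 1.4428, ∠ ≈ 46.12°
|T| = 0.025 · 1.0332 / (3.4004 · 1.6401 · 1.4428) ≈ 0.0032101
Gain = 20 log₁₀(0.0032101) ≈ -49.87 dB
∠T = (14.57°) − (72.90° + 52.43° + 46.12°) = -156.88°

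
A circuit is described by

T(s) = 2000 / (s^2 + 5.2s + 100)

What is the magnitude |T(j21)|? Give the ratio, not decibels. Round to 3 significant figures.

5.59

At s = jω = j21:
quadratic: (j21)² + 5.2·j21 + 100 = -341 + j109.2 → |·| ≈ 358.06, ∠ ≈ 162.24°
|T| = 2000 / 358.06 ≈ 5.5857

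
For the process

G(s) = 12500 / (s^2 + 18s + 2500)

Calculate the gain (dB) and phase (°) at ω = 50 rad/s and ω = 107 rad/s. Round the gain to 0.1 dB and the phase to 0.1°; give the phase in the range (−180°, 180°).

At s = jω = j50:
quadratic: (j50)² + 18·j50 + 2500 = 0 + j900 → |·| ≈ 900, ∠ ≈ 90.00°
|G| = 12500 / 900 ≈ 13.889
Gain = 20 log₁₀(13.889) ≈ 22.85 dB
∠G = 0.00° − 90.00° = -90.00°

At s = jω = j107:
quadratic: (j107)² + 18·j107 + 2500 = -8949 + j1926 → |·| ≈ 9153.9, ∠ ≈ 167.85°
|G| = 12500 / 9153.9 ≈ 1.3655
Gain = 20 log₁₀(1.3655) ≈ 2.71 dB
∠G = 0.00° − 167.85° = -167.85°

ω = 50: 22.9 dB, -90.0°; ω = 107: 2.7 dB, -167.9°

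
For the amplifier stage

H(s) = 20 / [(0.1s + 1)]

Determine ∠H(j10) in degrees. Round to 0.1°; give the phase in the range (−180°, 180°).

At ω = 10 rad/s:
pole (1 + j10·0.1) = 1 + j1 → |·| ≈ 1.4142, ∠ ≈ 45.00°
∠H = (0°) − (45.00°) = -45.00°

-45.0°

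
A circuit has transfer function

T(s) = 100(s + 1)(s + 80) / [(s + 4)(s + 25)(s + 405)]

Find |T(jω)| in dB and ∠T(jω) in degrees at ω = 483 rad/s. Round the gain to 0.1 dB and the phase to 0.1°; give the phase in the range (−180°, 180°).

-15.9 dB, -56.1°

At s = jω = j483:
zero (s+1): 1 + j483 → |·| = √(1²+483²) = √233290 ≈ 483, ∠ = arctan(483/1) ≈ 89.88°
zero (s+80): 80 + j483 → |·| = √(80²+483²) = √239689 ≈ 489.58, ∠ = arctan(483/80) ≈ 80.60°
pole (s+4): 4 + j483 → |·| = √(4²+483²) = √233305 ≈ 483.02, ∠ = arctan(483/4) ≈ 89.53°
pole (s+25): 25 + j483 → |·| = √(25²+483²) = √233914 ≈ 483.65, ∠ = arctan(483/25) ≈ 87.04°
pole (s+405): 405 + j483 → |·| = √(405²+483²) = √397314 ≈ 630.33, ∠ = arctan(483/405) ≈ 50.02°
|T| = 100 · 2.3647e+05 / 1.4725e+08 ≈ 0.16059
Gain = 20 log₁₀(0.16059) ≈ -15.89 dB
∠T = 170.48° − 226.59° = -56.11°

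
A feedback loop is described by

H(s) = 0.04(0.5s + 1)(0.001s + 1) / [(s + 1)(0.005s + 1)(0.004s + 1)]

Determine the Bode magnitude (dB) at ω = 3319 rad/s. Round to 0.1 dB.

-70.1 dB

At ω = 3319 rad/s:
zero (1 + j3319·0.5) = 1 + j1659.5 → |·| ≈ 1659.5, ∠ ≈ 89.97°
zero (1 + j3319·0.001) = 1 + j3.319 → |·| ≈ 3.4664, ∠ ≈ 73.23°
pole (1 + j3319·1) = 1 + j3319 → |·| ≈ 3319, ∠ ≈ 89.98°
pole (1 + j3319·0.005) = 1 + j16.595 → |·| ≈ 16.625, ∠ ≈ 86.55°
pole (1 + j3319·0.004) = 1 + j13.276 → |·| ≈ 13.314, ∠ ≈ 85.69°
|H| = 0.04 · 1659.5 · 3.4664 / (3319 · 16.625 · 13.314) ≈ 0.00031321
Gain = 20 log₁₀(0.00031321) ≈ -70.08 dB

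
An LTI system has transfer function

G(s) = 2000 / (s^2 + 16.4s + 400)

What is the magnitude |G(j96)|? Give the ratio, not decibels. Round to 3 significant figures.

At s = jω = j96:
quadratic: (j96)² + 16.4·j96 + 400 = -8816 + j1574.4 → |·| ≈ 8955.5, ∠ ≈ 169.87°
|G| = 2000 / 8955.5 ≈ 0.22333

0.223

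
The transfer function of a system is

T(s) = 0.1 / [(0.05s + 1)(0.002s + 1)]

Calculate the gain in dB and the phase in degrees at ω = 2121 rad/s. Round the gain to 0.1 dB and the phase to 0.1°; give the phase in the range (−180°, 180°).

-73.3 dB, -166.2°

At ω = 2121 rad/s:
pole (1 + j2121·0.05) = 1 + j106.05 → |·| ≈ 106.05, ∠ ≈ 89.46°
pole (1 + j2121·0.002) = 1 + j4.242 → |·| ≈ 4.3583, ∠ ≈ 76.74°
|T| = 0.1 · 1 / (106.05 · 4.3583) ≈ 0.00021636
Gain = 20 log₁₀(0.00021636) ≈ -73.30 dB
∠T = (0°) − (89.46° + 76.74°) = -166.20°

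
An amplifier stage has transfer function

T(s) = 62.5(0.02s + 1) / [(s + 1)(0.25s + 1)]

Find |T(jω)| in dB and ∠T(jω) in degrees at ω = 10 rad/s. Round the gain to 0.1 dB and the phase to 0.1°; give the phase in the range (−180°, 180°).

7.4 dB, -141.2°

At ω = 10 rad/s:
zero (1 + j10·0.02) = 1 + j0.2 → |·| ≈ 1.0198, ∠ ≈ 11.31°
pole (1 + j10·1) = 1 + j10 → |·| ≈ 10.05, ∠ ≈ 84.29°
pole (1 + j10·0.25) = 1 + j2.5 → |·| ≈ 2.6926, ∠ ≈ 68.20°
|T| = 62.5 · 1.0198 / (10.05 · 2.6926) ≈ 2.3554
Gain = 20 log₁₀(2.3554) ≈ 7.44 dB
∠T = (11.31°) − (84.29° + 68.20°) = -141.18°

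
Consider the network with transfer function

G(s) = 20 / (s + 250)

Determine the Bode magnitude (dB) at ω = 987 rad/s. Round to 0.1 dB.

Substitute s = j987:
Numerator: 20 = 20 + j0
Denominator: (j987) + 250 = 250 + j987
|N| = √(20² + 0²) ≈ 20, ∠N ≈ 0.00°
|D| = √(250² + 987²) ≈ 1018.2, ∠D ≈ 75.79°
|G| = 20 / 1018.2 ≈ 0.019643
Gain = 20 log₁₀(0.019643) ≈ -34.14 dB

-34.1 dB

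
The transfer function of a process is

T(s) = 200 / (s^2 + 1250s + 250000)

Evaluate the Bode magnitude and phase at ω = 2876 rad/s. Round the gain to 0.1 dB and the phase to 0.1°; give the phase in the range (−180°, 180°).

-92.9 dB, -155.9°

Substitute s = j2876:
Numerator: 200 = 200 + j0
Denominator: (j2876)^2 + 1250(j2876) + 250000 = -8021376 + j3595000
|N| = √(200² + 0²) ≈ 200, ∠N ≈ 0.00°
|D| = √(8021376² + 3595000²) ≈ 8.7901e+06, ∠D ≈ 155.86°
|T| = 200 / 8.7901e+06 ≈ 2.2753e-05
Gain = 20 log₁₀(2.2753e-05) ≈ -92.86 dB
∠T = 0.00° − 155.86° = -155.86°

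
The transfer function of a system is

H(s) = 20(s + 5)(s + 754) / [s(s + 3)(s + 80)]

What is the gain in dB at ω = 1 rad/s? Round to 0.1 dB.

49.7 dB

At s = jω = j1:
zero (s+5): 5 + j1 → |·| = √(5²+1²) = √26 ≈ 5.099, ∠ = arctan(1/5) ≈ 11.31°
zero (s+754): 754 + j1 → |·| = √(754²+1²) = √568517 ≈ 754, ∠ = arctan(1/754) ≈ 0.08°
pole (s+3): 3 + j1 → |·| = √(3²+1²) = √10 ≈ 3.1623, ∠ = arctan(1/3) ≈ 18.43°
pole (s+80): 80 + j1 → |·| = √(80²+1²) = √6401 ≈ 80.006, ∠ = arctan(1/80) ≈ 0.72°
pole at origin: |s| = 1, ∠ = 90.00° (in denominator)
|H| = 20 · 3844.6 / 253 ≈ 303.92
Gain = 20 log₁₀(303.92) ≈ 49.66 dB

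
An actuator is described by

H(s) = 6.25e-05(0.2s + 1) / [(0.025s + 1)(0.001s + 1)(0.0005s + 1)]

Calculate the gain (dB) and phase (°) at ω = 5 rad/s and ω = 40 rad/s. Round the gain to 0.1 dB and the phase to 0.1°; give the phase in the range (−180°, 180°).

ω = 5: -81.1 dB, 37.4°; ω = 40: -69.0 dB, 34.4°

At ω = 5 rad/s:
zero (1 + j5·0.2) = 1 + j1 → |·| ≈ 1.4142, ∠ ≈ 45.00°
pole (1 + j5·0.025) = 1 + j0.125 → |·| ≈ 1.0078, ∠ ≈ 7.13°
pole (1 + j5·0.001) = 1 + j0.005 → |·| ≈ 1, ∠ ≈ 0.29°
pole (1 + j5·0.0005) = 1 + j0.0025 → |·| ≈ 1, ∠ ≈ 0.14°
|H| = 6.25e-05 · 1.4142 / (1.0078 · 1 · 1) ≈ 8.7703e-05
Gain = 20 log₁₀(8.7703e-05) ≈ -81.14 dB
∠H = (45.00°) − (7.13° + 0.29° + 0.14°) = 37.44°

At ω = 40 rad/s:
zero (1 + j40·0.2) = 1 + j8 → |·| ≈ 8.0623, ∠ ≈ 82.87°
pole (1 + j40·0.025) = 1 + j1 → |·| ≈ 1.4142, ∠ ≈ 45.00°
pole (1 + j40·0.001) = 1 + j0.04 → |·| ≈ 1.0008, ∠ ≈ 2.29°
pole (1 + j40·0.0005) = 1 + j0.02 → |·| ≈ 1.0002, ∠ ≈ 1.15°
|H| = 6.25e-05 · 8.0623 / (1.4142 · 1.0008 · 1.0002) ≈ 0.00035595
Gain = 20 log₁₀(0.00035595) ≈ -68.97 dB
∠H = (82.87°) − (45.00° + 2.29° + 1.15°) = 34.43°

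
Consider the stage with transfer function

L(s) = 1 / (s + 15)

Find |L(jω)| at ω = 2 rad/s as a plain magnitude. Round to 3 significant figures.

0.0661

At s = jω = j2:
pole (s+15): 15 + j2 → |·| = √(15²+2²) = √229 ≈ 15.133, ∠ = arctan(2/15) ≈ 7.59°
|L| = 1 / 15.133 ≈ 0.066081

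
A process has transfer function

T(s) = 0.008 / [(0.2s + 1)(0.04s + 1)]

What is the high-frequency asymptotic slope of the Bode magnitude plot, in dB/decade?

-40 dB/decade

Each pole contributes −20 dB/decade at high frequency; each zero contributes +20 dB/decade.
Net: 0 zero(s) − 2 pole(s) → -40 dB/decade.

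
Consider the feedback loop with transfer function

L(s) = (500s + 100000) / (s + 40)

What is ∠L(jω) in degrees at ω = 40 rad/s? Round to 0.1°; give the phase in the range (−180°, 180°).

-33.7°

Substitute s = j40:
Numerator: 500(j40) + 100000 = 100000 + j20000
Denominator: (j40) + 40 = 40 + j40
|N| = √(100000² + 20000²) ≈ 1.0198e+05, ∠N ≈ 11.31°
|D| = √(40² + 40²) ≈ 56.569, ∠D ≈ 45.00°
∠L = 11.31° − 45.00° = -33.69°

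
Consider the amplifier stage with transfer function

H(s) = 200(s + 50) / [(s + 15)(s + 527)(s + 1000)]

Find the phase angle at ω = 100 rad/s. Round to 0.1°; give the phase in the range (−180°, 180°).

-34.5°

At s = jω = j100:
zero (s+50): 50 + j100 → |·| = √(50²+100²) = √12500 ≈ 111.8, ∠ = arctan(100/50) ≈ 63.43°
pole (s+15): 15 + j100 → |·| = √(15²+100²) = √10225 ≈ 101.12, ∠ = arctan(100/15) ≈ 81.47°
pole (s+527): 527 + j100 → |·| = √(527²+100²) = √287729 ≈ 536.4, ∠ = arctan(100/527) ≈ 10.74°
pole (s+1000): 1000 + j100 → |·| = √(1000²+100²) = √1010000 ≈ 1005, ∠ = arctan(100/1000) ≈ 5.71°
∠H = 63.43° − 97.92° = -34.49°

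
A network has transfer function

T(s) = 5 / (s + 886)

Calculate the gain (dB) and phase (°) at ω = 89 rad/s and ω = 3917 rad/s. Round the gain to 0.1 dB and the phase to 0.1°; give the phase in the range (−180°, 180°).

ω = 89: -45.0 dB, -5.7°; ω = 3917: -58.1 dB, -77.3°

Substitute s = j89:
Numerator: 5 = 5 + j0
Denominator: (j89) + 886 = 886 + j89
|N| = √(5² + 0²) ≈ 5, ∠N ≈ 0.00°
|D| = √(886² + 89²) ≈ 890.46, ∠D ≈ 5.74°
|T| = 5 / 890.46 ≈ 0.0056151
Gain = 20 log₁₀(0.0056151) ≈ -45.01 dB
∠T = 0.00° − 5.74° = -5.74°

Substitute s = j3917:
Numerator: 5 = 5 + j0
Denominator: (j3917) + 886 = 886 + j3917
|N| = √(5² + 0²) ≈ 5, ∠N ≈ 0.00°
|D| = √(886² + 3917²) ≈ 4016, ∠D ≈ 77.25°
|T| = 5 / 4016 ≈ 0.001245
Gain = 20 log₁₀(0.001245) ≈ -58.10 dB
∠T = 0.00° − 77.25° = -77.25°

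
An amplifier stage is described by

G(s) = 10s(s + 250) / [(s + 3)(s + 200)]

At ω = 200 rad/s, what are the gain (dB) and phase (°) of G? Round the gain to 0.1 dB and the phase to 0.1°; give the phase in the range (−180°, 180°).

At s = jω = j200:
zero (s+250): 250 + j200 → |·| = √(250²+200²) = √102500 ≈ 320.16, ∠ = arctan(200/250) ≈ 38.66°
zero at origin: s = j200 → |·| = 200, ∠ = 90.00°
pole (s+3): 3 + j200 → |·| = √(3²+200²) = √40009 ≈ 200.02, ∠ = arctan(200/3) ≈ 89.14°
pole (s+200): 200 + j200 → |·| = √(200²+200²) = √80000 ≈ 282.84, ∠ = arctan(200/200) ≈ 45.00°
|G| = 10 · 64032 / 56574 ≈ 11.318
Gain = 20 log₁₀(11.318) ≈ 21.08 dB
∠G = 128.66° − 134.14° = -5.48°

21.1 dB, -5.5°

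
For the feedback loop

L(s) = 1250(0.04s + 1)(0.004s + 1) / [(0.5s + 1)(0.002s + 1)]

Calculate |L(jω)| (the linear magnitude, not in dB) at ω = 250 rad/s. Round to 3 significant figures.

At ω = 250 rad/s:
zero (1 + j250·0.04) = 1 + j10 → |·| ≈ 10.05, ∠ ≈ 84.29°
zero (1 + j250·0.004) = 1 + j1 → |·| ≈ 1.4142, ∠ ≈ 45.00°
pole (1 + j250·0.5) = 1 + j125 → |·| ≈ 125, ∠ ≈ 89.54°
pole (1 + j250·0.002) = 1 + j0.5 → |·| ≈ 1.118, ∠ ≈ 26.57°
|L| = 1250 · 10.05 · 1.4142 / (125 · 1.118) ≈ 127.13

127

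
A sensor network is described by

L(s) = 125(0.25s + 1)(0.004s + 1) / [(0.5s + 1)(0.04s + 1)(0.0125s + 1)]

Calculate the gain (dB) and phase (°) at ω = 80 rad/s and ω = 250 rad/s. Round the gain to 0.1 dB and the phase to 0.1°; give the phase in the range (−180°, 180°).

ω = 80: 22.8 dB, -101.3°; ω = 250: 8.6 dB, -112.0°

At ω = 80 rad/s:
zero (1 + j80·0.25) = 1 + j20 → |·| ≈ 20.025, ∠ ≈ 87.14°
zero (1 + j80·0.004) = 1 + j0.32 → |·| ≈ 1.05, ∠ ≈ 17.74°
pole (1 + j80·0.5) = 1 + j40 → |·| ≈ 40.012, ∠ ≈ 88.57°
pole (1 + j80·0.04) = 1 + j3.2 → |·| ≈ 3.3526, ∠ ≈ 72.65°
pole (1 + j80·0.0125) = 1 + j1 → |·| ≈ 1.4142, ∠ ≈ 45.00°
|L| = 125 · 20.025 · 1.05 / (40.012 · 3.3526 · 1.4142) ≈ 13.854
Gain = 20 log₁₀(13.854) ≈ 22.83 dB
∠L = (87.14° + 17.74°) − (88.57° + 72.65° + 45.00°) = -101.34°

At ω = 250 rad/s:
zero (1 + j250·0.25) = 1 + j62.5 → |·| ≈ 62.508, ∠ ≈ 89.08°
zero (1 + j250·0.004) = 1 + j1 → |·| ≈ 1.4142, ∠ ≈ 45.00°
pole (1 + j250·0.5) = 1 + j125 → |·| ≈ 125, ∠ ≈ 89.54°
pole (1 + j250·0.04) = 1 + j10 → |·| ≈ 10.05, ∠ ≈ 84.29°
pole (1 + j250·0.0125) = 1 + j3.125 → |·| ≈ 3.2811, ∠ ≈ 72.26°
|L| = 125 · 62.508 · 1.4142 / (125 · 10.05 · 3.2811) ≈ 2.6808
Gain = 20 log₁₀(2.6808) ≈ 8.57 dB
∠L = (89.08° + 45.00°) − (89.54° + 84.29° + 72.26°) = -112.01°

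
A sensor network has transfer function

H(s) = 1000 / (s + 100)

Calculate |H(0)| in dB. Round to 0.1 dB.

H(0) = 1000 / (100) = 10
20 log₁₀(10) ≈ 20.00 dB

20.0 dB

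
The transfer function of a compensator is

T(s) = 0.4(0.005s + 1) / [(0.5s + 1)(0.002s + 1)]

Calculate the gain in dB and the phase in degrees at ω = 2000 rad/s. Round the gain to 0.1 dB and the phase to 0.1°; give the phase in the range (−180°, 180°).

At ω = 2000 rad/s:
zero (1 + j2000·0.005) = 1 + j10 → |·| ≈ 10.05, ∠ ≈ 84.29°
pole (1 + j2000·0.5) = 1 + j1000 → |·| ≈ 1000, ∠ ≈ 89.94°
pole (1 + j2000·0.002) = 1 + j4 → |·| ≈ 4.1231, ∠ ≈ 75.96°
|T| = 0.4 · 10.05 / (1000 · 4.1231) ≈ 0.00097499
Gain = 20 log₁₀(0.00097499) ≈ -60.22 dB
∠T = (84.29°) − (89.94° + 75.96°) = -81.61°

-60.2 dB, -81.6°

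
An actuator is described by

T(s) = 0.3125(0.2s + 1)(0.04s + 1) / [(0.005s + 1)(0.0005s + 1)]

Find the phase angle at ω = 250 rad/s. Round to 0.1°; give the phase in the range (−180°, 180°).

At ω = 250 rad/s:
zero (1 + j250·0.2) = 1 + j50 → |·| ≈ 50.01, ∠ ≈ 88.85°
zero (1 + j250·0.04) = 1 + j10 → |·| ≈ 10.05, ∠ ≈ 84.29°
pole (1 + j250·0.005) = 1 + j1.25 → |·| ≈ 1.6008, ∠ ≈ 51.34°
pole (1 + j250·0.0005) = 1 + j0.125 → |·| ≈ 1.0078, ∠ ≈ 7.13°
∠T = (88.85° + 84.29°) − (51.34° + 7.13°) = 114.67°

114.7°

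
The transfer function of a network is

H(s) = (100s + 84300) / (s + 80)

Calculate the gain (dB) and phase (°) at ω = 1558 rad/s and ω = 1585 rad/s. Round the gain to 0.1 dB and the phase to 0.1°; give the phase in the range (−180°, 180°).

ω = 1558: 41.1 dB, -25.5°; ω = 1585: 41.1 dB, -25.1°

Substitute s = j1558:
Numerator: 100(j1558) + 84300 = 84300 + j155800
Denominator: (j1558) + 80 = 80 + j1558
|N| = √(84300² + 155800²) ≈ 1.7714e+05, ∠N ≈ 61.58°
|D| = √(80² + 1558²) ≈ 1560.1, ∠D ≈ 87.06°
|H| = 1.7714e+05 / 1560.1 ≈ 113.54
Gain = 20 log₁₀(113.54) ≈ 41.10 dB
∠H = 61.58° − 87.06° = -25.48°

Substitute s = j1585:
Numerator: 100(j1585) + 84300 = 84300 + j158500
Denominator: (j1585) + 80 = 80 + j1585
|N| = √(84300² + 158500²) ≈ 1.7952e+05, ∠N ≈ 61.99°
|D| = √(80² + 1585²) ≈ 1587, ∠D ≈ 87.11°
|H| = 1.7952e+05 / 1587 ≈ 113.12
Gain = 20 log₁₀(113.12) ≈ 41.07 dB
∠H = 61.99° − 87.11° = -25.12°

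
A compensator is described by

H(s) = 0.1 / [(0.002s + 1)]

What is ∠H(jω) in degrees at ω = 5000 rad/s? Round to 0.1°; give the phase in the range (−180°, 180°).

-84.3°

At ω = 5000 rad/s:
pole (1 + j5000·0.002) = 1 + j10 → |·| ≈ 10.05, ∠ ≈ 84.29°
∠H = (0°) − (84.29°) = -84.29°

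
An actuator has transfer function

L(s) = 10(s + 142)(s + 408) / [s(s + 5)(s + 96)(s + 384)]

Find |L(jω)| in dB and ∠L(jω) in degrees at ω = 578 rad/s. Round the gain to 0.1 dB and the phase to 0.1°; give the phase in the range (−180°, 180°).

At s = jω = j578:
zero (s+142): 142 + j578 → |·| = √(142²+578²) = √354248 ≈ 595.19, ∠ = arctan(578/142) ≈ 76.20°
zero (s+408): 408 + j578 → |·| = √(408²+578²) = √500548 ≈ 707.49, ∠ = arctan(578/408) ≈ 54.78°
pole (s+5): 5 + j578 → |·| = √(5²+578²) = √334109 ≈ 578.02, ∠ = arctan(578/5) ≈ 89.50°
pole (s+96): 96 + j578 → |·| = √(96²+578²) = √343300 ≈ 585.92, ∠ = arctan(578/96) ≈ 80.57°
pole (s+384): 384 + j578 → |·| = √(384²+578²) = √481540 ≈ 693.93, ∠ = arctan(578/384) ≈ 56.40°
pole at origin: |s| = 578, ∠ = 90.00° (in denominator)
|L| = 10 · 4.2109e+05 / 1.3584e+11 ≈ 3.0999e-05
Gain = 20 log₁₀(3.0999e-05) ≈ -90.17 dB
∠L = 130.98° − 316.47° = -185.49° ≡ 174.51° (principal value)

-90.2 dB, 174.5°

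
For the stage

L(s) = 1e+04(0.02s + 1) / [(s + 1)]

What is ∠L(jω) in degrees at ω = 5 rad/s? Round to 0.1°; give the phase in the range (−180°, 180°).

-73.0°

At ω = 5 rad/s:
zero (1 + j5·0.02) = 1 + j0.1 → |·| ≈ 1.005, ∠ ≈ 5.71°
pole (1 + j5·1) = 1 + j5 → |·| ≈ 5.099, ∠ ≈ 78.69°
∠L = (5.71°) − (78.69°) = -72.98°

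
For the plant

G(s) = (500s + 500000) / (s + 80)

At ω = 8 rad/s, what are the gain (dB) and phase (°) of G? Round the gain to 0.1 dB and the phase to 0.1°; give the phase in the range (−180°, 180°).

Substitute s = j8:
Numerator: 500(j8) + 500000 = 500000 + j4000
Denominator: (j8) + 80 = 80 + j8
|N| = √(500000² + 4000²) ≈ 5.0002e+05, ∠N ≈ 0.46°
|D| = √(80² + 8²) ≈ 80.399, ∠D ≈ 5.71°
|G| = 5.0002e+05 / 80.399 ≈ 6219.2
Gain = 20 log₁₀(6219.2) ≈ 75.87 dB
∠G = 0.46° − 5.71° = -5.25°

75.9 dB, -5.3°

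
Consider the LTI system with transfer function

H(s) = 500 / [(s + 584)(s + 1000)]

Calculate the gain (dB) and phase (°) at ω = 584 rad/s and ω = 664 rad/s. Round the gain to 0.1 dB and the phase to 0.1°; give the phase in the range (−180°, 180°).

ω = 584: -65.6 dB, -75.3°; ω = 664: -66.5 dB, -82.3°

At s = jω = j584:
pole (s+584): 584 + j584 → |·| = √(584²+584²) = √682112 ≈ 825.9, ∠ = arctan(584/584) ≈ 45.00°
pole (s+1000): 1000 + j584 → |·| = √(1000²+584²) = √1341056 ≈ 1158, ∠ = arctan(584/1000) ≈ 30.28°
|H| = 500 / 9.5639e+05 ≈ 0.0005228
Gain = 20 log₁₀(0.0005228) ≈ -65.63 dB
∠H = 0.00° − 75.28° = -75.28°

At s = jω = j664:
pole (s+584): 584 + j664 → |·| = √(584²+664²) = √781952 ≈ 884.28, ∠ = arctan(664/584) ≈ 48.67°
pole (s+1000): 1000 + j664 → |·| = √(1000²+664²) = √1440896 ≈ 1200.4, ∠ = arctan(664/1000) ≈ 33.58°
|H| = 500 / 1.0615e+06 ≈ 0.00047103
Gain = 20 log₁₀(0.00047103) ≈ -66.54 dB
∠H = 0.00° − 82.25° = -82.25°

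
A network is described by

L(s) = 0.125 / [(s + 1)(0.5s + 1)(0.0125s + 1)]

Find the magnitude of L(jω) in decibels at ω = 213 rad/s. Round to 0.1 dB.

At ω = 213 rad/s:
pole (1 + j213·1) = 1 + j213 → |·| ≈ 213, ∠ ≈ 89.73°
pole (1 + j213·0.5) = 1 + j106.5 → |·| ≈ 106.5, ∠ ≈ 89.46°
pole (1 + j213·0.0125) = 1 + j2.6625 → |·| ≈ 2.8441, ∠ ≈ 69.41°
|L| = 0.125 · 1 / (213 · 106.5 · 2.8441) ≈ 1.9375e-06
Gain = 20 log₁₀(1.9375e-06) ≈ -114.26 dB

-114.3 dB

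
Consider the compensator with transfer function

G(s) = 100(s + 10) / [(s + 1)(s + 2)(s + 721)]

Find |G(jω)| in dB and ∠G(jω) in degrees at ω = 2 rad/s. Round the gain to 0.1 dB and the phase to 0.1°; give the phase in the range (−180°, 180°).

-13.0 dB, -97.3°

At s = jω = j2:
zero (s+10): 10 + j2 → |·| = √(10²+2²) = √104 ≈ 10.198, ∠ = arctan(2/10) ≈ 11.31°
pole (s+1): 1 + j2 → |·| = √(1²+2²) = √5 ≈ 2.2361, ∠ = arctan(2/1) ≈ 63.43°
pole (s+2): 2 + j2 → |·| = √(2²+2²) = √8 ≈ 2.8284, ∠ = arctan(2/2) ≈ 45.00°
pole (s+721): 721 + j2 → |·| = √(721²+2²) = √519845 ≈ 721, ∠ = arctan(2/721) ≈ 0.16°
|G| = 100 · 10.198 / 4560 ≈ 0.22364
Gain = 20 log₁₀(0.22364) ≈ -13.01 dB
∠G = 11.31° − 108.59° = -97.28°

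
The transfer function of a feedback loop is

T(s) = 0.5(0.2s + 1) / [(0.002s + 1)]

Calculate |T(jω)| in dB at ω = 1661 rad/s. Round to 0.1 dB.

33.6 dB

At ω = 1661 rad/s:
zero (1 + j1661·0.2) = 1 + j332.2 → |·| ≈ 332.2, ∠ ≈ 89.83°
pole (1 + j1661·0.002) = 1 + j3.322 → |·| ≈ 3.4692, ∠ ≈ 73.25°
|T| = 0.5 · 332.2 / (3.4692) ≈ 47.878
Gain = 20 log₁₀(47.878) ≈ 33.60 dB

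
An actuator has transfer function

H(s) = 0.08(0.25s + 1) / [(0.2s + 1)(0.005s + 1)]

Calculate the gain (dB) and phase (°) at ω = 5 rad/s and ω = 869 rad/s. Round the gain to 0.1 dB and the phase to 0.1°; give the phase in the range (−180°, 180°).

ω = 5: -20.9 dB, 4.9°; ω = 869: -33.0 dB, -77.0°

At ω = 5 rad/s:
zero (1 + j5·0.25) = 1 + j1.25 → |·| ≈ 1.6008, ∠ ≈ 51.34°
pole (1 + j5·0.2) = 1 + j1 → |·| ≈ 1.4142, ∠ ≈ 45.00°
pole (1 + j5·0.005) = 1 + j0.025 → |·| ≈ 1.0003, ∠ ≈ 1.43°
|H| = 0.08 · 1.6008 / (1.4142 · 1.0003) ≈ 0.090529
Gain = 20 log₁₀(0.090529) ≈ -20.86 dB
∠H = (51.34°) − (45.00° + 1.43°) = 4.91°

At ω = 869 rad/s:
zero (1 + j869·0.25) = 1 + j217.25 → |·| ≈ 217.25, ∠ ≈ 89.74°
pole (1 + j869·0.2) = 1 + j173.8 → |·| ≈ 173.8, ∠ ≈ 89.67°
pole (1 + j869·0.005) = 1 + j4.345 → |·| ≈ 4.4586, ∠ ≈ 77.04°
|H| = 0.08 · 217.25 / (173.8 · 4.4586) ≈ 0.022429
Gain = 20 log₁₀(0.022429) ≈ -32.98 dB
∠H = (89.74°) − (89.67° + 77.04°) = -76.97°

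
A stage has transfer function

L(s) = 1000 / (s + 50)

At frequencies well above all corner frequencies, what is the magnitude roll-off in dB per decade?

Each pole contributes −20 dB/decade at high frequency; each zero contributes +20 dB/decade.
Net: 0 zero(s) − 1 pole(s) → -20 dB/decade.

-20 dB/decade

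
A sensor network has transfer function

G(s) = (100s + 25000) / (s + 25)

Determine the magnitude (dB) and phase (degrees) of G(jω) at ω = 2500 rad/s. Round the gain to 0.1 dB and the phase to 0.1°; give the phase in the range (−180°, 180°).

Substitute s = j2500:
Numerator: 100(j2500) + 25000 = 25000 + j250000
Denominator: (j2500) + 25 = 25 + j2500
|N| = √(25000² + 250000²) ≈ 2.5125e+05, ∠N ≈ 84.29°
|D| = √(25² + 2500²) ≈ 2500.1, ∠D ≈ 89.43°
|G| = 2.5125e+05 / 2500.1 ≈ 100.5
Gain = 20 log₁₀(100.5) ≈ 40.04 dB
∠G = 84.29° − 89.43° = -5.14°

40.0 dB, -5.1°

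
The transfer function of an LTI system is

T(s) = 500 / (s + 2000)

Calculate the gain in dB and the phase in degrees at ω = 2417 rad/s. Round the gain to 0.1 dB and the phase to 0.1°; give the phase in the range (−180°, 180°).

-16.0 dB, -50.4°

Substitute s = j2417:
Numerator: 500 = 500 + j0
Denominator: (j2417) + 2000 = 2000 + j2417
|N| = √(500² + 0²) ≈ 500, ∠N ≈ 0.00°
|D| = √(2000² + 2417²) ≈ 3137.2, ∠D ≈ 50.39°
|T| = 500 / 3137.2 ≈ 0.15938
Gain = 20 log₁₀(0.15938) ≈ -15.95 dB
∠T = 0.00° − 50.39° = -50.39°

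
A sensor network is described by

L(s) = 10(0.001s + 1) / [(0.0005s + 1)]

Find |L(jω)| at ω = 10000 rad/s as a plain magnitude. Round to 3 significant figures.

At ω = 10000 rad/s:
zero (1 + j10000·0.001) = 1 + j10 → |·| ≈ 10.05, ∠ ≈ 84.29°
pole (1 + j10000·0.0005) = 1 + j5 → |·| ≈ 5.099, ∠ ≈ 78.69°
|L| = 10 · 10.05 / (5.099) ≈ 19.71

19.7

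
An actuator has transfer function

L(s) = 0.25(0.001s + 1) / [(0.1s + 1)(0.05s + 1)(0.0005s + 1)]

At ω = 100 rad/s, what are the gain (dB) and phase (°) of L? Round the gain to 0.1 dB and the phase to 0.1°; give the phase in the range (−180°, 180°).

-46.2 dB, -160.1°

At ω = 100 rad/s:
zero (1 + j100·0.001) = 1 + j0.1 → |·| ≈ 1.005, ∠ ≈ 5.71°
pole (1 + j100·0.1) = 1 + j10 → |·| ≈ 10.05, ∠ ≈ 84.29°
pole (1 + j100·0.05) = 1 + j5 → |·| ≈ 5.099, ∠ ≈ 78.69°
pole (1 + j100·0.0005) = 1 + j0.05 → |·| ≈ 1.0012, ∠ ≈ 2.86°
|L| = 0.25 · 1.005 / (10.05 · 5.099 · 1.0012) ≈ 0.004897
Gain = 20 log₁₀(0.004897) ≈ -46.20 dB
∠L = (5.71°) − (84.29° + 78.69° + 2.86°) = -160.13°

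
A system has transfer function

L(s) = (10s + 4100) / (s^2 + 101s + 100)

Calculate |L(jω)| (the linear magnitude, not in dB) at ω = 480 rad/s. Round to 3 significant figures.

0.0268

Substitute s = j480:
Numerator: 10(j480) + 4100 = 4100 + j4800
Denominator: (j480)^2 + 101(j480) + 100 = -230300 + j48480
|N| = √(4100² + 4800²) ≈ 6312.7, ∠N ≈ 49.50°
|D| = √(230300² + 48480²) ≈ 2.3535e+05, ∠D ≈ 168.11°
|L| = 6312.7 / 2.3535e+05 ≈ 0.026823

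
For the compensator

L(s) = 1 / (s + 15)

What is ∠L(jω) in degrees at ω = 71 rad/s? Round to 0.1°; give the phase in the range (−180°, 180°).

-78.1°

Substitute s = j71:
Numerator: 1 = 1 + j0
Denominator: (j71) + 15 = 15 + j71
|N| = √(1² + 0²) ≈ 1, ∠N ≈ 0.00°
|D| = √(15² + 71²) ≈ 72.567, ∠D ≈ 78.07°
∠L = 0.00° − 78.07° = -78.07°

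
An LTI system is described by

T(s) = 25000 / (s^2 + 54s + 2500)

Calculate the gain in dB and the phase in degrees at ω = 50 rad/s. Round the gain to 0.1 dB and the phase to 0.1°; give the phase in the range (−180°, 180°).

At s = jω = j50:
quadratic: (j50)² + 54·j50 + 2500 = 0 + j2700 → |·| ≈ 2700, ∠ ≈ 90.00°
|T| = 25000 / 2700 ≈ 9.2593
Gain = 20 log₁₀(9.2593) ≈ 19.33 dB
∠T = 0.00° − 90.00° = -90.00°

19.3 dB, -90.0°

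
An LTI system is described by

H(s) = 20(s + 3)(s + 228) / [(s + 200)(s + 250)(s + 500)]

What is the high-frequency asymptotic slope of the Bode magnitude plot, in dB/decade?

-20 dB/decade

Each pole contributes −20 dB/decade at high frequency; each zero contributes +20 dB/decade.
Net: 2 zero(s) − 3 pole(s) → -20 dB/decade.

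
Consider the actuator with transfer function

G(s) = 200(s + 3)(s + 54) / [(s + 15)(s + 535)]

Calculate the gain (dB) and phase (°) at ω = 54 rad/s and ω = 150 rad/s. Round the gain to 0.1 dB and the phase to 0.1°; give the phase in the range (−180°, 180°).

At s = jω = j54:
zero (s+3): 3 + j54 → |·| = √(3²+54²) = √2925 ≈ 54.083, ∠ = arctan(54/3) ≈ 86.82°
zero (s+54): 54 + j54 → |·| = √(54²+54²) = √5832 ≈ 76.368, ∠ = arctan(54/54) ≈ 45.00°
pole (s+15): 15 + j54 → |·| = √(15²+54²) = √3141 ≈ 56.045, ∠ = arctan(54/15) ≈ 74.48°
pole (s+535): 535 + j54 → |·| = √(535²+54²) = √289141 ≈ 537.72, ∠ = arctan(54/535) ≈ 5.76°
|G| = 200 · 4130.2 / 30137 ≈ 27.409
Gain = 20 log₁₀(27.409) ≈ 28.76 dB
∠G = 131.82° − 80.24° = 51.58°

At s = jω = j150:
zero (s+3): 3 + j150 → |·| = √(3²+150²) = √22509 ≈ 150.03, ∠ = arctan(150/3) ≈ 88.85°
zero (s+54): 54 + j150 → |·| = √(54²+150²) = √25416 ≈ 159.42, ∠ = arctan(150/54) ≈ 70.20°
pole (s+15): 15 + j150 → |·| = √(15²+150²) = √22725 ≈ 150.75, ∠ = arctan(150/15) ≈ 84.29°
pole (s+535): 535 + j150 → |·| = √(535²+150²) = √308725 ≈ 555.63, ∠ = arctan(150/535) ≈ 15.66°
|G| = 200 · 23918 / 83761 ≈ 57.11
Gain = 20 log₁₀(57.11) ≈ 35.13 dB
∠G = 159.05° − 99.95° = 59.10°

ω = 54: 28.8 dB, 51.6°; ω = 150: 35.1 dB, 59.1°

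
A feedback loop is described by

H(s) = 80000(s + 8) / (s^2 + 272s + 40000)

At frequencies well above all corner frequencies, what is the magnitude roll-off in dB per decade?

Each pole contributes −20 dB/decade at high frequency; each zero contributes +20 dB/decade.
Net: 1 zero(s) − 2 pole(s) → -20 dB/decade.

-20 dB/decade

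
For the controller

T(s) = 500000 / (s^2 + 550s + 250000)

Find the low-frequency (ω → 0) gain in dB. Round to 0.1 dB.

6.0 dB

T(0) = 500000 / 250000 = 2
20 log₁₀(2) ≈ 6.02 dB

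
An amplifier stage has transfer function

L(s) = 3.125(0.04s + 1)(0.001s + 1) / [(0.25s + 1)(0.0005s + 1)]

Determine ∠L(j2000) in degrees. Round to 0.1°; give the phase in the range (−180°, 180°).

At ω = 2000 rad/s:
zero (1 + j2000·0.04) = 1 + j80 → |·| ≈ 80.006, ∠ ≈ 89.28°
zero (1 + j2000·0.001) = 1 + j2 → |·| ≈ 2.2361, ∠ ≈ 63.43°
pole (1 + j2000·0.25) = 1 + j500 → |·| ≈ 500, ∠ ≈ 89.89°
pole (1 + j2000·0.0005) = 1 + j1 → |·| ≈ 1.4142, ∠ ≈ 45.00°
∠L = (89.28° + 63.43°) − (89.89° + 45.00°) = 17.82°

17.8°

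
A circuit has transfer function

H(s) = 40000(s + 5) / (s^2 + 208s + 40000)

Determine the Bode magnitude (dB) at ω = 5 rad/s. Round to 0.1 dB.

At s = jω = j5:
zero (s+5): 5 + j5 → |·| = √(5²+5²) = √50 ≈ 7.0711, ∠ = arctan(5/5) ≈ 45.00°
quadratic: (j5)² + 208·j5 + 40000 = 39975 + j1040 → |·| ≈ 39989, ∠ ≈ 1.49°
|H| = 40000 · 7.0711 / 39989 ≈ 7.073
Gain = 20 log₁₀(7.073) ≈ 16.99 dB

17.0 dB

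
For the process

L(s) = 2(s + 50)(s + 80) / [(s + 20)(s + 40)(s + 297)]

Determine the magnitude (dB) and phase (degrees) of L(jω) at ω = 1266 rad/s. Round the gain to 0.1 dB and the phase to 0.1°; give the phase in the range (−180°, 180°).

At s = jω = j1266:
zero (s+50): 50 + j1266 → |·| = √(50²+1266²) = √1605256 ≈ 1267, ∠ = arctan(1266/50) ≈ 87.74°
zero (s+80): 80 + j1266 → |·| = √(80²+1266²) = √1609156 ≈ 1268.5, ∠ = arctan(1266/80) ≈ 86.38°
pole (s+20): 20 + j1266 → |·| = √(20²+1266²) = √1603156 ≈ 1266.2, ∠ = arctan(1266/20) ≈ 89.09°
pole (s+40): 40 + j1266 → |·| = √(40²+1266²) = √1604356 ≈ 1266.6, ∠ = arctan(1266/40) ≈ 88.19°
pole (s+297): 297 + j1266 → |·| = √(297²+1266²) = √1690965 ≈ 1300.4, ∠ = arctan(1266/297) ≈ 76.80°
|L| = 2 · 1.6072e+06 / 2.0855e+09 ≈ 0.0015413
Gain = 20 log₁₀(0.0015413) ≈ -56.24 dB
∠L = 174.12° − 254.08° = -79.96°

-56.2 dB, -80.0°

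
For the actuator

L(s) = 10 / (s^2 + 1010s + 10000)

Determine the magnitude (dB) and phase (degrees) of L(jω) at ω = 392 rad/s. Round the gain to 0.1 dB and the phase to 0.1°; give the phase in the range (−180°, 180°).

-92.5 dB, -109.9°

Substitute s = j392:
Numerator: 10 = 10 + j0
Denominator: (j392)^2 + 1010(j392) + 10000 = -143664 + j395920
|N| = √(10² + 0²) ≈ 10, ∠N ≈ 0.00°
|D| = √(143664² + 395920²) ≈ 4.2118e+05, ∠D ≈ 109.94°
|L| = 10 / 4.2118e+05 ≈ 2.3743e-05
Gain = 20 log₁₀(2.3743e-05) ≈ -92.49 dB
∠L = 0.00° − 109.94° = -109.94°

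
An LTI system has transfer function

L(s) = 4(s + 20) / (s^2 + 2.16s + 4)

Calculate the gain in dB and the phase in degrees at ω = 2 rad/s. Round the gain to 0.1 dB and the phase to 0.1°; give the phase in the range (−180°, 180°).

25.4 dB, -84.3°

At s = jω = j2:
zero (s+20): 20 + j2 → |·| = √(20²+2²) = √404 ≈ 20.1, ∠ = arctan(2/20) ≈ 5.71°
quadratic: (j2)² + 2.16·j2 + 4 = 0 + j4.32 → |·| ≈ 4.32, ∠ ≈ 90.00°
|L| = 4 · 20.1 / 4.32 ≈ 18.611
Gain = 20 log₁₀(18.611) ≈ 25.40 dB
∠L = 5.71° − 90.00° = -84.29°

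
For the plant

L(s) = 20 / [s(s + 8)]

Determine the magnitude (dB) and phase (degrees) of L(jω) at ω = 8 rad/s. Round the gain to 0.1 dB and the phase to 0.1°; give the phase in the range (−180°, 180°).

-13.1 dB, -135.0°

At s = jω = j8:
pole (s+8): 8 + j8 → |·| = √(8²+8²) = √128 ≈ 11.314, ∠ = arctan(8/8) ≈ 45.00°
pole at origin: |s| = 8, ∠ = 90.00° (in denominator)
|L| = 20 / 90.512 ≈ 0.22097
Gain = 20 log₁₀(0.22097) ≈ -13.11 dB
∠L = 0.00° − 135.00° = -135.00°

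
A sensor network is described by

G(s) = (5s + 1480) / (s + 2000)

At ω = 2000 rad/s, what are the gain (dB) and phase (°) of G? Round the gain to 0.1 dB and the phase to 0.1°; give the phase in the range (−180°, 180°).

11.1 dB, 36.6°

Substitute s = j2000:
Numerator: 5(j2000) + 1480 = 1480 + j10000
Denominator: (j2000) + 2000 = 2000 + j2000
|N| = √(1480² + 10000²) ≈ 10109, ∠N ≈ 81.58°
|D| = √(2000² + 2000²) ≈ 2828.4, ∠D ≈ 45.00°
|G| = 10109 / 2828.4 ≈ 3.5741
Gain = 20 log₁₀(3.5741) ≈ 11.06 dB
∠G = 81.58° − 45.00° = 36.58°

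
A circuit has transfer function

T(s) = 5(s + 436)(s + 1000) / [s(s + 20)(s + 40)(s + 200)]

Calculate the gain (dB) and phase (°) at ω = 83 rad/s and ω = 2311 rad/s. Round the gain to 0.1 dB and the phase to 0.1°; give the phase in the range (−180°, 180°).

At s = jω = j83:
zero (s+436): 436 + j83 → |·| = √(436²+83²) = √196985 ≈ 443.83, ∠ = arctan(83/436) ≈ 10.78°
zero (s+1000): 1000 + j83 → |·| = √(1000²+83²) = √1006889 ≈ 1003.4, ∠ = arctan(83/1000) ≈ 4.74°
pole (s+20): 20 + j83 → |·| = √(20²+83²) = √7289 ≈ 85.376, ∠ = arctan(83/20) ≈ 76.45°
pole (s+40): 40 + j83 → |·| = √(40²+83²) = √8489 ≈ 92.136, ∠ = arctan(83/40) ≈ 64.27°
pole (s+200): 200 + j83 → |·| = √(200²+83²) = √46889 ≈ 216.54, ∠ = arctan(83/200) ≈ 22.54°
pole at origin: |s| = 83, ∠ = 90.00° (in denominator)
|T| = 5 · 4.4534e+05 / 1.4138e+08 ≈ 0.01575
Gain = 20 log₁₀(0.01575) ≈ -36.05 dB
∠T = 15.52° − 253.26° = -237.74° ≡ 122.26° (principal value)

At s = jω = j2311:
zero (s+436): 436 + j2311 → |·| = √(436²+2311²) = √5530817 ≈ 2351.8, ∠ = arctan(2311/436) ≈ 79.32°
zero (s+1000): 1000 + j2311 → |·| = √(1000²+2311²) = √6340721 ≈ 2518.1, ∠ = arctan(2311/1000) ≈ 66.60°
pole (s+20): 20 + j2311 → |·| = √(20²+2311²) = √5341121 ≈ 2311.1, ∠ = arctan(2311/20) ≈ 89.50°
pole (s+40): 40 + j2311 → |·| = √(40²+2311²) = √5342321 ≈ 2311.3, ∠ = arctan(2311/40) ≈ 89.01°
pole (s+200): 200 + j2311 → |·| = √(200²+2311²) = √5380721 ≈ 2319.6, ∠ = arctan(2311/200) ≈ 85.05°
pole at origin: |s| = 2311, ∠ = 90.00° (in denominator)
|T| = 5 · 5.9221e+06 / 2.8634e+13 ≈ 1.0341e-06
Gain = 20 log₁₀(1.0341e-06) ≈ -119.71 dB
∠T = 145.92° − 353.56° = -207.64° ≡ 152.36° (principal value)

ω = 83: -36.1 dB, 122.3°; ω = 2311: -119.7 dB, 152.4°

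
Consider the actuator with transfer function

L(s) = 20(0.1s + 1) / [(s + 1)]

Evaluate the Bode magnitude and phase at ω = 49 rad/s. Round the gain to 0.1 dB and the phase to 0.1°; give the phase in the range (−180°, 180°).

6.2 dB, -10.4°

At ω = 49 rad/s:
zero (1 + j49·0.1) = 1 + j4.9 → |·| ≈ 5.001, ∠ ≈ 78.47°
pole (1 + j49·1) = 1 + j49 → |·| ≈ 49.01, ∠ ≈ 88.83°
|L| = 20 · 5.001 / (49.01) ≈ 2.0408
Gain = 20 log₁₀(2.0408) ≈ 6.20 dB
∠L = (78.47°) − (88.83°) = -10.36°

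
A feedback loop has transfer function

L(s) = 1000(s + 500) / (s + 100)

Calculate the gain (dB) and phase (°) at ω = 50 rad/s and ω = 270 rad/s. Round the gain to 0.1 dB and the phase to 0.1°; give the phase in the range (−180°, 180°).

ω = 50: 73.1 dB, -20.9°; ω = 270: 65.9 dB, -41.3°

At s = jω = j50:
zero (s+500): 500 + j50 → |·| = √(500²+50²) = √252500 ≈ 502.49, ∠ = arctan(50/500) ≈ 5.71°
pole (s+100): 100 + j50 → |·| = √(100²+50²) = √12500 ≈ 111.8, ∠ = arctan(50/100) ≈ 26.57°
|L| = 1000 · 502.49 / 111.8 ≈ 4494.5
Gain = 20 log₁₀(4494.5) ≈ 73.05 dB
∠L = 5.71° − 26.57° = -20.86°

At s = jω = j270:
zero (s+500): 500 + j270 → |·| = √(500²+270²) = √322900 ≈ 568.24, ∠ = arctan(270/500) ≈ 28.37°
pole (s+100): 100 + j270 → |·| = √(100²+270²) = √82900 ≈ 287.92, ∠ = arctan(270/100) ≈ 69.68°
|L| = 1000 · 568.24 / 287.92 ≈ 1973.6
Gain = 20 log₁₀(1973.6) ≈ 65.91 dB
∠L = 28.37° − 69.68° = -41.31°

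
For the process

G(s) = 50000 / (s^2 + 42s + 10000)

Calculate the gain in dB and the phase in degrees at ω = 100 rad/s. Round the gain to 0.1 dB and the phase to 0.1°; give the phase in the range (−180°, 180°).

21.5 dB, -90.0°

At s = jω = j100:
quadratic: (j100)² + 42·j100 + 10000 = 0 + j4200 → |·| ≈ 4200, ∠ ≈ 90.00°
|G| = 50000 / 4200 ≈ 11.905
Gain = 20 log₁₀(11.905) ≈ 21.51 dB
∠G = 0.00° − 90.00° = -90.00°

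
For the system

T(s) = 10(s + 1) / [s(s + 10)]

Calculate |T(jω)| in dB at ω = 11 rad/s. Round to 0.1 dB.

-3.4 dB

At s = jω = j11:
zero (s+1): 1 + j11 → |·| = √(1²+11²) = √122 ≈ 11.045, ∠ = arctan(11/1) ≈ 84.81°
pole (s+10): 10 + j11 → |·| = √(10²+11²) = √221 ≈ 14.866, ∠ = arctan(11/10) ≈ 47.73°
pole at origin: |s| = 11, ∠ = 90.00° (in denominator)
|T| = 10 · 11.045 / 163.53 ≈ 0.67541
Gain = 20 log₁₀(0.67541) ≈ -3.41 dB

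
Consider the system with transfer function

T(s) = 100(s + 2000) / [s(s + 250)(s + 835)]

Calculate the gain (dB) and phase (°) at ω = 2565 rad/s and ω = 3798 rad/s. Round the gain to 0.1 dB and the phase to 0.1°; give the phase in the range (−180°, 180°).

At s = jω = j2565:
zero (s+2000): 2000 + j2565 → |·| = √(2000²+2565²) = √10579225 ≈ 3252.6, ∠ = arctan(2565/2000) ≈ 52.06°
pole (s+250): 250 + j2565 → |·| = √(250²+2565²) = √6641725 ≈ 2577.2, ∠ = arctan(2565/250) ≈ 84.43°
pole (s+835): 835 + j2565 → |·| = √(835²+2565²) = √7276450 ≈ 2697.5, ∠ = arctan(2565/835) ≈ 71.97°
pole at origin: |s| = 2565, ∠ = 90.00° (in denominator)
|T| = 100 · 3252.6 / 1.7832e+10 ≈ 1.824e-05
Gain = 20 log₁₀(1.824e-05) ≈ -94.78 dB
∠T = 52.06° − 246.40° = -194.34° ≡ 165.66° (principal value)

At s = jω = j3798:
zero (s+2000): 2000 + j3798 → |·| = √(2000²+3798²) = √18424804 ≈ 4292.4, ∠ = arctan(3798/2000) ≈ 62.23°
pole (s+250): 250 + j3798 → |·| = √(250²+3798²) = √14487304 ≈ 3806.2, ∠ = arctan(3798/250) ≈ 86.23°
pole (s+835): 835 + j3798 → |·| = √(835²+3798²) = √15122029 ≈ 3888.7, ∠ = arctan(3798/835) ≈ 77.60°
pole at origin: |s| = 3798, ∠ = 90.00° (in denominator)
|T| = 100 · 4292.4 / 5.6215e+10 ≈ 7.6357e-06
Gain = 20 log₁₀(7.6357e-06) ≈ -102.34 dB
∠T = 62.23° − 253.83° = -191.60° ≡ 168.40° (principal value)

ω = 2565: -94.8 dB, 165.7°; ω = 3798: -102.3 dB, 168.4°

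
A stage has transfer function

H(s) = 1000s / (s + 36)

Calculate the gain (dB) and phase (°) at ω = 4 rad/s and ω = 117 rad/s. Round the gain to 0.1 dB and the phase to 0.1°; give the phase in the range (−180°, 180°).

At s = jω = j4:
zero at origin: s = j4 → |·| = 4, ∠ = 90.00°
pole (s+36): 36 + j4 → |·| = √(36²+4²) = √1312 ≈ 36.222, ∠ = arctan(4/36) ≈ 6.34°
|H| = 1000 · 4 / 36.222 ≈ 110.43
Gain = 20 log₁₀(110.43) ≈ 40.86 dB
∠H = 90.00° − 6.34° = 83.66°

At s = jω = j117:
zero at origin: s = j117 → |·| = 117, ∠ = 90.00°
pole (s+36): 36 + j117 → |·| = √(36²+117²) = √14985 ≈ 122.41, ∠ = arctan(117/36) ≈ 72.90°
|H| = 1000 · 117 / 122.41 ≈ 955.8
Gain = 20 log₁₀(955.8) ≈ 59.61 dB
∠H = 90.00° − 72.90° = 17.10°

ω = 4: 40.9 dB, 83.7°; ω = 117: 59.6 dB, 17.1°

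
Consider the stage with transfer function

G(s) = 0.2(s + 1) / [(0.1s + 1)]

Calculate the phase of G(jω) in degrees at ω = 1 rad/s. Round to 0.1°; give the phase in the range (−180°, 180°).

At ω = 1 rad/s:
zero (1 + j1·1) = 1 + j1 → |·| ≈ 1.4142, ∠ ≈ 45.00°
pole (1 + j1·0.1) = 1 + j0.1 → |·| ≈ 1.005, ∠ ≈ 5.71°
∠G = (45.00°) − (5.71°) = 39.29°

39.3°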